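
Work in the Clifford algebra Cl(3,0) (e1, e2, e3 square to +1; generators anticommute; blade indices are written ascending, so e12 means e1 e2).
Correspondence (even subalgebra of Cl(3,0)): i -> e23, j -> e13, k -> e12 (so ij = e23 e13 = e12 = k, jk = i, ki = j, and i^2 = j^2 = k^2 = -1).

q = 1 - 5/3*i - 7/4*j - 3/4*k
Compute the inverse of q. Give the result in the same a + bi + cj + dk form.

In blades: q = 1 - 3/4*e12 - 7/4*e13 - 5/3*e23.
With qbar = 1 + 3/4*e12 + 7/4*e13 + 5/3*e23 (scalar fixed, mapped units negated), q qbar = 533/72 (the sum of squared coefficients), so q^-1 = qbar / (533/72) = 72/533 + 54/533*e12 + 126/533*e13 + 120/533*e23; translating back:
Answer: 72/533 + 120/533*i + 126/533*j + 54/533*k


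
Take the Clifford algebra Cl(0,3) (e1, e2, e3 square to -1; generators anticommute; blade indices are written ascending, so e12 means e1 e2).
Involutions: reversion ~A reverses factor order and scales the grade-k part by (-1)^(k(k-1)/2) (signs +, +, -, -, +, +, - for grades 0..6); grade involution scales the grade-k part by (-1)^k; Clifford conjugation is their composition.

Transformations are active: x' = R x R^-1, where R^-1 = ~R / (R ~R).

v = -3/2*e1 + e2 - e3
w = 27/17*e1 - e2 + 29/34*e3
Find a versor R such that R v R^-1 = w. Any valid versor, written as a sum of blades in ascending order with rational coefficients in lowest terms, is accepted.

Key observation: q(v) = q(w) = -17/4 (sandwiches preserve the norm), so R = v + w = 3/34*e1 - 5/34*e3 works whenever it is invertible — the component of v along it is kept and (v - w)/2 reverses, sending v to w.
Answer: 3/34*e1 - 5/34*e3


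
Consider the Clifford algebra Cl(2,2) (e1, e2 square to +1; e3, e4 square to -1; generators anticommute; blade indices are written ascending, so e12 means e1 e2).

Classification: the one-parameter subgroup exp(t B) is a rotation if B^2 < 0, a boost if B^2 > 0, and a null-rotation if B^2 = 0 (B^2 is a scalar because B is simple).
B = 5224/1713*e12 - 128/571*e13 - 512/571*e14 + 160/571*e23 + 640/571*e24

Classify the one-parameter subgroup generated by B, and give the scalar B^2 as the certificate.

B^2 term by term: the squares give (5224/1713)^2*(e12)^2 + (-128/571)^2*(e13)^2 + (-512/571)^2*(e14)^2 + (160/571)^2*(e23)^2 + (640/571)^2*(e24)^2 = 27290176/2934369*(-1) + 16384/326041*(+1) + 262144/326041*(+1) + 25600/326041*(+1) + 409600/326041*(+1) = -64/9 (each basis 2-blade squares to minus the product of its generators' squares); cross terms between blades sharing an index anticommute and cancel; the commuting (index-disjoint) pairs give grade-4 terms 2*c*c'*(blade product), which cancel blade by blade — e1234: 163840/326041 - 163840/326041 = 0 — confirming B is simple. So B^2 = -64/9.
Answer: rotation, certificate B^2 = -64/9. B^2 = -64/9 is basis-independent, so its sign is the whole story.


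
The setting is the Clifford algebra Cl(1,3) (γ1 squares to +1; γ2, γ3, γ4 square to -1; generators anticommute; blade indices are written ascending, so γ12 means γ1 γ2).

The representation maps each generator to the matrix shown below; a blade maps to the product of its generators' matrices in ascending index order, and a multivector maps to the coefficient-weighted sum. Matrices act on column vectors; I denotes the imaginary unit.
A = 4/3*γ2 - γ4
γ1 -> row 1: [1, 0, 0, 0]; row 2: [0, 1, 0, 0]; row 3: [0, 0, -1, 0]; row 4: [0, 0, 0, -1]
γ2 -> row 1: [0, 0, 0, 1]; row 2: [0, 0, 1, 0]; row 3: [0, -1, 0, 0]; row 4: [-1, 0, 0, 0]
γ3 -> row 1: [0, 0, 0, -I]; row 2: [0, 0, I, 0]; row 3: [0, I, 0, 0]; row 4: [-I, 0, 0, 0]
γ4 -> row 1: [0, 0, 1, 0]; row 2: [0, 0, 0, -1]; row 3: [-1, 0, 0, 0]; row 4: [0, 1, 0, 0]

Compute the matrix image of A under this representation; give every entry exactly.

M = (4/3)*rho(γ2) + (-1)*rho(γ4), summed entrywise:
Answer: row 1: [0, 0, -1, 4/3]; row 2: [0, 0, 4/3, 1]; row 3: [1, -4/3, 0, 0]; row 4: [-4/3, -1, 0, 0]


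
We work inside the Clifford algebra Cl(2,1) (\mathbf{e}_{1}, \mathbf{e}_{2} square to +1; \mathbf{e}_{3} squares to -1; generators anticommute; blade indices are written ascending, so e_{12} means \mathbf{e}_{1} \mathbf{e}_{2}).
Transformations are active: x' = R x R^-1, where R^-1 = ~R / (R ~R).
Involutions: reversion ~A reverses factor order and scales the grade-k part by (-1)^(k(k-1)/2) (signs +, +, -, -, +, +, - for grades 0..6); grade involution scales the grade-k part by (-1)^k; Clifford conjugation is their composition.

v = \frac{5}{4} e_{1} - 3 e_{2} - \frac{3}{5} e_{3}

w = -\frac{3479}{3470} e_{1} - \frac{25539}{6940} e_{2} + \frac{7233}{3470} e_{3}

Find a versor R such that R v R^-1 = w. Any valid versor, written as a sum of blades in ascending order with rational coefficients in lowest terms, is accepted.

Take R = v + w = \frac{1717}{6940} e_{1} - \frac{46359}{6940} e_{2} + \frac{5151}{3470} e_{3}. Because q(v) = q(w) = \frac{4081}{400}, conjugation by R sends v exactly to w.
Answer: \frac{1717}{6940} e_{1} - \frac{46359}{6940} e_{2} + \frac{5151}{3470} e_{3}


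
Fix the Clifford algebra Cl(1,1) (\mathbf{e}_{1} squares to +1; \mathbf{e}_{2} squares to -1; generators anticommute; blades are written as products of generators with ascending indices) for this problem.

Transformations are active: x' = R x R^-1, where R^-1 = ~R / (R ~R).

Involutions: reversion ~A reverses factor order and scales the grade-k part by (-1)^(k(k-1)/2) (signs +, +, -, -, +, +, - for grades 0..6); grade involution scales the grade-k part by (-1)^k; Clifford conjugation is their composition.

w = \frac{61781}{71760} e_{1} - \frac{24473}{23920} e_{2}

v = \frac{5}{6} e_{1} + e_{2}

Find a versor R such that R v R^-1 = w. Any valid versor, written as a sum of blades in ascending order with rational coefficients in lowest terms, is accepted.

Here q(v) = q(w) = -\frac{11}{36}; the classical choice R = v + w = \frac{40527}{23920} e_{1} - \frac{553}{23920} e_{2} then realises v -> w under the sandwich.
Answer: \frac{40527}{23920} e_{1} - \frac{553}{23920} e_{2}


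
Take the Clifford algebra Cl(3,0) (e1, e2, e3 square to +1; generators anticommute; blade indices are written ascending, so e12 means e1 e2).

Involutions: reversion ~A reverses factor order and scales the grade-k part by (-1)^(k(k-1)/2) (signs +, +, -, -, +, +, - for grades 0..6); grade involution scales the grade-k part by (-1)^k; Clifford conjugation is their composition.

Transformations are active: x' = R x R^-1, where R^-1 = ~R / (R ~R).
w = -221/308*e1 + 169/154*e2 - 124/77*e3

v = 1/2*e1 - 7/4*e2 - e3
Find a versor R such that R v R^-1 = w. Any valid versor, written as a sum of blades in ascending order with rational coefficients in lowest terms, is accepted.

Sketch: the shared square 69/16 makes R = v + w = -67/308*e1 - 201/308*e2 - 201/77*e3 the natural versor; its sandwich fixes that direction, negates (v - w)/2, and sends v to w.
Answer: -67/308*e1 - 201/308*e2 - 201/77*e3


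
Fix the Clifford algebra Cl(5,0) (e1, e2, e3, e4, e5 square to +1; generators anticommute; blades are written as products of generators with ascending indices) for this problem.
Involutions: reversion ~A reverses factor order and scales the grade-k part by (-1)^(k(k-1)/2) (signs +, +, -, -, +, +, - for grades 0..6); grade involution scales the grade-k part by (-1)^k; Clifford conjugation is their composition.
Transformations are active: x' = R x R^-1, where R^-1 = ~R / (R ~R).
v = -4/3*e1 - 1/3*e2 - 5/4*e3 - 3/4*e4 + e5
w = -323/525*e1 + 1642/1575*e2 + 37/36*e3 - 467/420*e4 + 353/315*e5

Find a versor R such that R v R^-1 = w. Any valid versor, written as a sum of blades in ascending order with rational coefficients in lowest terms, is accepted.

Take R = v + w = -341/175*e1 + 1117/1575*e2 - 2/9*e3 - 391/210*e4 + 668/315*e5. Because q(v) = q(w) = 361/72, conjugation by R sends v exactly to w.
Answer: -341/175*e1 + 1117/1575*e2 - 2/9*e3 - 391/210*e4 + 668/315*e5


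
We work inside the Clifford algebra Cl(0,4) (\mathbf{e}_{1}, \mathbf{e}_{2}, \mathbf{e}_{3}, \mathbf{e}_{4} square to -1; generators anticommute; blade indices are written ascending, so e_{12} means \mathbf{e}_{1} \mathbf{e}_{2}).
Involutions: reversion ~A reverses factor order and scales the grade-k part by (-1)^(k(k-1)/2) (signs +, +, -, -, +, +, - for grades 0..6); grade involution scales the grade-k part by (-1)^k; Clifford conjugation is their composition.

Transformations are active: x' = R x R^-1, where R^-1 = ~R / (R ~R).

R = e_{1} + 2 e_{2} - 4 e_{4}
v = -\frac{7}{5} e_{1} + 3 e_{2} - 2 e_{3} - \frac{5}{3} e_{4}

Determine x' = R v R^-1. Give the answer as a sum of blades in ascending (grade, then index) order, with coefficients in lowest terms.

~R = e_{1} + 2 e_{2} - 4 e_{4}, and R ~R = -21, so R^-1 = ~R / (-21).
R v = -\frac{169}{15} + \frac{29}{5} e_{12} - 2 e_{13} - \frac{109}{15} e_{14} - 4 e_{23} + \frac{26}{3} e_{24} - 8 e_{34}
Answer: \frac{779}{315} e_{1} - \frac{269}{315} e_{2} + 2 e_{3} - \frac{827}{315} e_{4}


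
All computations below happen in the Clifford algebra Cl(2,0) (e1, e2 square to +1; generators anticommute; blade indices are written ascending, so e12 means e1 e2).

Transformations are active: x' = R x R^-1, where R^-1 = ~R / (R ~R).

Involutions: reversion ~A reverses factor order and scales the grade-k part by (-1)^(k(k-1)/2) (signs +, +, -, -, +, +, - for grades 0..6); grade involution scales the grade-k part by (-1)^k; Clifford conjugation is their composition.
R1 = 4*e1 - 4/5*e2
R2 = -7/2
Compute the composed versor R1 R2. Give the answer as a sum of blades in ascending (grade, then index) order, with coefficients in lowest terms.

Distribute over the terms of R2 (each basis-blade product reordered to ascending indices, repeated generators contracted through their squares):
R1 (-7/2) = -14*e1 + 14/5*e2
Answer: -14*e1 + 14/5*e2


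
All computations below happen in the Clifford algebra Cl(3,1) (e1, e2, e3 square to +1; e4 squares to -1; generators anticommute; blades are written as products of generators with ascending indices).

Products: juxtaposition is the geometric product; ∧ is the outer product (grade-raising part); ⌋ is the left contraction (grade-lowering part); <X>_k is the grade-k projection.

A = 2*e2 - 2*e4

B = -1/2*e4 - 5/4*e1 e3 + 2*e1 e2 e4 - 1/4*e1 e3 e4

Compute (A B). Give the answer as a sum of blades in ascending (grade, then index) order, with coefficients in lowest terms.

step 1: -1 + 4*e1 e2 - 1/2*e1 e3 - 4*e1 e4 - e2 e4 + 5/2*e1 e2 e3 + 5/2*e1 e3 e4 + 1/2*e1 e2 e3 e4
Answer: -1 + 4*e1 e2 - 1/2*e1 e3 - 4*e1 e4 - e2 e4 + 5/2*e1 e2 e3 + 5/2*e1 e3 e4 + 1/2*e1 e2 e3 e4


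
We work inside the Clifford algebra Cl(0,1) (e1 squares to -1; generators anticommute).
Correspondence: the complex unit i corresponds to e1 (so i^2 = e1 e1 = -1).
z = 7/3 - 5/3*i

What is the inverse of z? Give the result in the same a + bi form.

In blades: z = 7/3 - 5/3*e1.
With qbar = 7/3 + 5/3*e1 (scalar fixed, mapped units negated), z qbar = 74/9 (the sum of squared coefficients), so z^-1 = qbar / (74/9) = 21/74 + 15/74*e1; translating back:
Answer: 21/74 + 15/74*i


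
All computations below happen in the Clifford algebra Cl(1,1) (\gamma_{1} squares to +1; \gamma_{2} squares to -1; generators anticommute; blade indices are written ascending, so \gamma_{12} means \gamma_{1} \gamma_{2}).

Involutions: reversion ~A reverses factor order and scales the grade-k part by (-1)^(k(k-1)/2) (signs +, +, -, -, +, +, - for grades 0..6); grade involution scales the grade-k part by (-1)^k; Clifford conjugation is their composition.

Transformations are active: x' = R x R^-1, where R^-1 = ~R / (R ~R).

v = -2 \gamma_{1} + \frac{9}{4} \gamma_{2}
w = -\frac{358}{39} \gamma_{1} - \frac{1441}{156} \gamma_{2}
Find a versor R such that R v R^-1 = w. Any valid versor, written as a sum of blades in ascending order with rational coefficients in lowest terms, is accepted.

Why this works: both vectors square to -\frac{17}{16}, so q(v) = q(w) and R = v + w = -\frac{436}{39} \gamma_{1} - \frac{545}{78} \gamma_{2} carries v to w — its own direction survives, the complement (v - w)/2 flips.
Answer: -\frac{436}{39} \gamma_{1} - \frac{545}{78} \gamma_{2}


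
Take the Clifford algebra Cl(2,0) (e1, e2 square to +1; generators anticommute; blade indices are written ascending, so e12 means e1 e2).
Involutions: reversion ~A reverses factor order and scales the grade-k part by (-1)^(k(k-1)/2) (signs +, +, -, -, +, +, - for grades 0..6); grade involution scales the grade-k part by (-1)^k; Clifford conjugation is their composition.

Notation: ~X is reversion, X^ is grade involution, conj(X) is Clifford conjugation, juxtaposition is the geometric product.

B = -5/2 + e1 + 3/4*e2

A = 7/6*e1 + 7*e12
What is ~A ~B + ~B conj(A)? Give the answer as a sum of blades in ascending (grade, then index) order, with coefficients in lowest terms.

first term: 7/6 - 49/6*e1 + 7*e2 + 147/8*e12
second term: -7/6 + 49/6*e1 - 7*e2 + 147/8*e12
Answer: 147/4*e12


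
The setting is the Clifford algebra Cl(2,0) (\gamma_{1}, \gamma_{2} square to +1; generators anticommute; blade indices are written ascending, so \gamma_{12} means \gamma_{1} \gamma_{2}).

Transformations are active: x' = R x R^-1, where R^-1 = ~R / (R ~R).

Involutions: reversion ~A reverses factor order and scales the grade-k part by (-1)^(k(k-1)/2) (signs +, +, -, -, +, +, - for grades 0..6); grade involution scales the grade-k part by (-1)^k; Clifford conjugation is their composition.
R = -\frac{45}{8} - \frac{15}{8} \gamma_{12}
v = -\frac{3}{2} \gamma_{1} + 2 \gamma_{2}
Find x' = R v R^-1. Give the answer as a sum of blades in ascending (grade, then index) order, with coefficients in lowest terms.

~R = -\frac{45}{8} + \frac{15}{8} \gamma_{12}, and R ~R = \frac{1125}{32}, so R^-1 = ~R / (\frac{1125}{32}).
R v = \frac{75}{16} \gamma_{1} - \frac{225}{16} \gamma_{2}
Answer: \frac{5}{2} \gamma_{2}


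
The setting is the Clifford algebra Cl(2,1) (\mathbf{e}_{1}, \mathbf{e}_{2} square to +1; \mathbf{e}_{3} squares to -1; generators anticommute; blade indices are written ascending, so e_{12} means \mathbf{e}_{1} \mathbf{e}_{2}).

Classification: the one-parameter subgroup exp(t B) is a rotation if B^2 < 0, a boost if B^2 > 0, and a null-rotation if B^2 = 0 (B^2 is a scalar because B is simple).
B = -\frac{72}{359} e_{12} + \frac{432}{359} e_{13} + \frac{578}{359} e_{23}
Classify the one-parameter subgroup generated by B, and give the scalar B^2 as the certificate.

B^2 term by term: the squares give (-\frac{72}{359})^2*(e_{12})^2 + (\frac{432}{359})^2*(e_{13})^2 + (\frac{578}{359})^2*(e_{23})^2 = \frac{5184}{128881}*(-1) + \frac{186624}{128881}*(+1) + \frac{334084}{128881}*(+1) = 4 (each basis 2-blade squares to minus the product of its generators' squares); cross terms between blades sharing an index anticommute and cancel. So B^2 = 4.
Answer: boost, certificate B^2 = 4. B^2 = 4 is basis-independent, so its sign is the whole story.


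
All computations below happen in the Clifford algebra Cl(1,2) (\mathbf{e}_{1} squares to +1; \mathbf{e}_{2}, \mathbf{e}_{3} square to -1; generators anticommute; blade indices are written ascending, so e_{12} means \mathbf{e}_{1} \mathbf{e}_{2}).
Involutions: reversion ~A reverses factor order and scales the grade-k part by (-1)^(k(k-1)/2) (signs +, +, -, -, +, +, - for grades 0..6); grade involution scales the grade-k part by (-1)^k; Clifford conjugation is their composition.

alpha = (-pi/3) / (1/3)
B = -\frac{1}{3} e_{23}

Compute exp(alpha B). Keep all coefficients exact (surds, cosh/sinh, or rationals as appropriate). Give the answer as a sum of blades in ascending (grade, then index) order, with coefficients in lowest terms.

B^2 = (-\frac{1}{3})^2*(e_{23})^2 = \frac{1}{9}*(-1) = -\frac{1}{9} (a basis 2-blade squares to minus the product of its generators' squares).
B^2 = -\frac{1}{9} — circular case — the even/odd split gives cos and sin: l = \frac{1}{3}, alpha*l = - \frac{\pi}{3}, so exp(alpha B) = cos(- \frac{\pi}{3}) + (sin(- \frac{\pi}{3})/(\frac{1}{3}))*B = \frac{1}{2} + (- \frac{3 \sqrt{3}}{2})*B.
Answer: \frac{1}{2} + \frac{\sqrt{3}}{2} e_{23}


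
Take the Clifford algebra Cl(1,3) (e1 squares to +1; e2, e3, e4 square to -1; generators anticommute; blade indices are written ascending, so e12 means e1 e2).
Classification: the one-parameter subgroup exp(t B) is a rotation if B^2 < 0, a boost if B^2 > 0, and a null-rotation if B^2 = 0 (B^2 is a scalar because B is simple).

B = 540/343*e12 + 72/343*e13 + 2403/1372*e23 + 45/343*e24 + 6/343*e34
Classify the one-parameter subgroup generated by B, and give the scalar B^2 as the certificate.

B^2 term by term: the squares give (540/343)^2*(e12)^2 + (72/343)^2*(e13)^2 + (2403/1372)^2*(e23)^2 + (45/343)^2*(e24)^2 + (6/343)^2*(e34)^2 = 291600/117649*(+1) + 5184/117649*(+1) + 5774409/1882384*(-1) + 2025/117649*(-1) + 36/117649*(-1) = -9/16 (each basis 2-blade squares to minus the product of its generators' squares); cross terms between blades sharing an index anticommute and cancel; the commuting (index-disjoint) pairs give grade-4 terms 2*c*c'*(blade product), which cancel blade by blade — e1234: 6480/117649 - 6480/117649 = 0 — confirming B is simple. So B^2 = -9/16.
Answer: rotation, certificate B^2 = -9/16. Check the certificate: B^2 = -9/16, and that sign is decisive whatever form B takes.


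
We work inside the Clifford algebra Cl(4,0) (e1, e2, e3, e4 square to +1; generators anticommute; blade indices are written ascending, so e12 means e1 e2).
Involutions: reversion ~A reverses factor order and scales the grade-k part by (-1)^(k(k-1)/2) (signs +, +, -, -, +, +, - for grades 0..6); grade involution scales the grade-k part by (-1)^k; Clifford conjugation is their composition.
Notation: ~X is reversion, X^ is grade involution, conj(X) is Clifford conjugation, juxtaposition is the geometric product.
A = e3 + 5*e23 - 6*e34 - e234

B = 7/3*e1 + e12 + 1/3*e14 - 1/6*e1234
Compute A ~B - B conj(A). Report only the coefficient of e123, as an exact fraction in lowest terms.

first term: 1/6*e1 - e12 + 14/3*e13 + 5/6*e14 + 31/3*e123 - 1/6*e124 - 44/3*e134 + 20/3*e1234
second term: -1/6*e1 + e12 - 28/3*e13 - 5/6*e14 - 13*e123 - 1/6*e124 + 40/3*e134 + 2*e1234
Answer: 70/3


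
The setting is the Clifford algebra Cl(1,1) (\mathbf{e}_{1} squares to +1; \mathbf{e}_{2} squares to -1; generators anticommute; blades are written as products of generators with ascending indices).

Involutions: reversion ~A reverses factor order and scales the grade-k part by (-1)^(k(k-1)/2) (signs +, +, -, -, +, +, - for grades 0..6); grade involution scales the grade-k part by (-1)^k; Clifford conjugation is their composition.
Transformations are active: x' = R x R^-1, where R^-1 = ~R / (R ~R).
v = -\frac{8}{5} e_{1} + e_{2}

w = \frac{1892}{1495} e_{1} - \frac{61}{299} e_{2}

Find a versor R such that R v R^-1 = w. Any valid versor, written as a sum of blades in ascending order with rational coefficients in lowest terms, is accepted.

Here q(v) = q(w) = \frac{39}{25}; the classical choice R = v + w = -\frac{100}{299} e_{1} + \frac{238}{299} e_{2} then realises v -> w under the sandwich.
Answer: -\frac{100}{299} e_{1} + \frac{238}{299} e_{2}


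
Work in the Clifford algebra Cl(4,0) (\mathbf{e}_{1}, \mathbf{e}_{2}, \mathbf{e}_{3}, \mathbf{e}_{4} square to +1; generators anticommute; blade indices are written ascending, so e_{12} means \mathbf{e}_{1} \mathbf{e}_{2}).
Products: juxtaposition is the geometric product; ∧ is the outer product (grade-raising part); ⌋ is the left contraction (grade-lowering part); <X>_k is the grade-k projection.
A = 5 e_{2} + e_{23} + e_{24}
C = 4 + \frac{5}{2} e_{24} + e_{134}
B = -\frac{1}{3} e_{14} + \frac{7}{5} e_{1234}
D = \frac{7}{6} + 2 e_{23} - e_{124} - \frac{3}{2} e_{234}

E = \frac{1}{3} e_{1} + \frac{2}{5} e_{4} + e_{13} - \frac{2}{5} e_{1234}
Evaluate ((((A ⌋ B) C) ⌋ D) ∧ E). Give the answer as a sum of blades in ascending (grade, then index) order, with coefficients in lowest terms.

step 1: \frac{7}{5} e_{13} - \frac{7}{5} e_{14} - 7 e_{134}
step 2: 7 - \frac{7}{5} e_{3} - \frac{7}{5} e_{4} + \frac{7}{2} e_{12} + \frac{28}{5} e_{13} - \frac{28}{5} e_{14} - \frac{35}{2} e_{123} - 28 e_{134} - \frac{7}{2} e_{1234}
step 3: \frac{49}{6} + \frac{42}{5} e_{2} + \frac{7}{2} e_{4} + \frac{7}{5} e_{12} + \frac{161}{10} e_{23} - \frac{21}{10} e_{24} - 7 e_{124} - \frac{21}{2} e_{234}
step 4: \frac{49}{18} e_{1} + \frac{49}{15} e_{4} - \frac{14}{5} e_{12} + \frac{49}{6} e_{13} - \frac{7}{6} e_{14} + \frac{84}{25} e_{24} - \frac{91}{30} e_{123} - \frac{7}{50} e_{124} + \frac{7}{2} e_{134} + \frac{161}{25} e_{234} + \frac{7}{3} e_{1234}
Answer: \frac{49}{18} e_{1} + \frac{49}{15} e_{4} - \frac{14}{5} e_{12} + \frac{49}{6} e_{13} - \frac{7}{6} e_{14} + \frac{84}{25} e_{24} - \frac{91}{30} e_{123} - \frac{7}{50} e_{124} + \frac{7}{2} e_{134} + \frac{161}{25} e_{234} + \frac{7}{3} e_{1234}


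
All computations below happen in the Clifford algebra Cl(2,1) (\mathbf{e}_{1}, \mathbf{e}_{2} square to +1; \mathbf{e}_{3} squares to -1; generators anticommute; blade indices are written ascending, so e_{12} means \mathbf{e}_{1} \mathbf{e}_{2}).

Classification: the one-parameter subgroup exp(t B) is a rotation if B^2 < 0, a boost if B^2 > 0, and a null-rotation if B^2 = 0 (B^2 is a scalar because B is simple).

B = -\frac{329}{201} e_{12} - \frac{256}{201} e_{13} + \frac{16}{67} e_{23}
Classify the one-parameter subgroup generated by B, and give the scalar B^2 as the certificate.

B^2 term by term: the squares give (-\frac{329}{201})^2*(e_{12})^2 + (-\frac{256}{201})^2*(e_{13})^2 + (\frac{16}{67})^2*(e_{23})^2 = \frac{108241}{40401}*(-1) + \frac{65536}{40401}*(+1) + \frac{256}{4489}*(+1) = -1 (each basis 2-blade squares to minus the product of its generators' squares); cross terms between blades sharing an index anticommute and cancel. So B^2 = -1.
Answer: rotation, certificate B^2 = -1. Certificate logic: -1 is a conjugation-invariant scalar, so its sign fixes rotation versus boost versus null-rotation outright.


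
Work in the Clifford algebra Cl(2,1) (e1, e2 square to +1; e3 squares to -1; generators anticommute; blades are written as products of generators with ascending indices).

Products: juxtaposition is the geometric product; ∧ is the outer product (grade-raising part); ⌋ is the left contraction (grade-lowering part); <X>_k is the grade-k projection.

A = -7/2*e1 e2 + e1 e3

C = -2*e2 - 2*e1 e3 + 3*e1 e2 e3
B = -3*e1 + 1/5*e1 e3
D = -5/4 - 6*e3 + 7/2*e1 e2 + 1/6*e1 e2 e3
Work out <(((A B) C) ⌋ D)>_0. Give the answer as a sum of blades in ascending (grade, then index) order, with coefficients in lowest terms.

step 1: 1/5 - 21/2*e2 + 3*e3 + 7/10*e2 e3
step 2: 21 - 39/10*e1 - 2/5*e2 + 7/5*e3 - 38/5*e1 e2 + 311/10*e1 e3 + 6*e2 e3 - 102/5*e1 e2 e3
step 3: 107/20 + 12/5*e1 - 113/6*e2 - 1871/15*e3 + 1099/15*e1 e2 + 1/15*e1 e3 - 13/20*e2 e3 + 7/2*e1 e2 e3
step 4: 107/20
Answer: 107/20


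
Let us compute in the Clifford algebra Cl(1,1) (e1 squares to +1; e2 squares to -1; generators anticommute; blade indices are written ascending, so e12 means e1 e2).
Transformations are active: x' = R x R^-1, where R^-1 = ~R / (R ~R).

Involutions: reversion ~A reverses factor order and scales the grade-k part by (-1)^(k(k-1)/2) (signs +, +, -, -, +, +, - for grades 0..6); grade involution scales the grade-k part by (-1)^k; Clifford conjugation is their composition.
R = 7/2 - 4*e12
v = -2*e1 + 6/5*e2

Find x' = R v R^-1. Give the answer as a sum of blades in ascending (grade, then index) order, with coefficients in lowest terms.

~R = 7/2 + 4*e12, and R ~R = -15/4, so R^-1 = ~R / (-15/4).
R v = -11/5*e1 - 19/5*e2
Answer: 458/75*e1 + 442/75*e2


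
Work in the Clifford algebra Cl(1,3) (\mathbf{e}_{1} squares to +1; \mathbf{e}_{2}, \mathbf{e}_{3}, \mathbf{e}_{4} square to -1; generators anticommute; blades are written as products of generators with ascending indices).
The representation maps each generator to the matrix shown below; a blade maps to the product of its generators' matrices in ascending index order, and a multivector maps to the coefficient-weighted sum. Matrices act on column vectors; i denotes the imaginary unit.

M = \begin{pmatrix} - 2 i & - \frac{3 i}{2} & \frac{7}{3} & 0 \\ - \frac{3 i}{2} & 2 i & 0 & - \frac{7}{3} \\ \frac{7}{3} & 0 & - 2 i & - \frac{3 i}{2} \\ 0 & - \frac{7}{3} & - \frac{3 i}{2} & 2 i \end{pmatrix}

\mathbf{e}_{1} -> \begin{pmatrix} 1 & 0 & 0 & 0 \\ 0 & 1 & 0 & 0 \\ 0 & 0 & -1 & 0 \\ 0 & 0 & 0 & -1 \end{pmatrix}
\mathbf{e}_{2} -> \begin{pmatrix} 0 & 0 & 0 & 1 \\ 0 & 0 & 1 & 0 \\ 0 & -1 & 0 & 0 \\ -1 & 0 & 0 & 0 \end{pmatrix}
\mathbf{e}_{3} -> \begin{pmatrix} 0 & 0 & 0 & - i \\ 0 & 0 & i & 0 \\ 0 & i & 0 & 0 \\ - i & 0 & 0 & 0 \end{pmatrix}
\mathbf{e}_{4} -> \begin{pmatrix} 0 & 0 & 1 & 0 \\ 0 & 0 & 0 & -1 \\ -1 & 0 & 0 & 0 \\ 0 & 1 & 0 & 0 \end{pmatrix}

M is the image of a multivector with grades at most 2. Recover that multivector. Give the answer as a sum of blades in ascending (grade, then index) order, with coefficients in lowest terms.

Method: the blade images are trace-orthogonal — tr(rho(e_A) rho(e_B)^-1) = 4 if A = B and 0 otherwise — and rho(e_A)^-1 = (e_A)^2 * rho(e_A) with (e_A)^2 = +1 or -1, so the coefficient of e_A in the preimage is (e_A)^2 * tr(M rho(e_A))/4.
Nonzero projections over blades of grade <= 2: e_{1} e_{4}: (e_{1} e_{4})^2 = +1, tr(M rho(e_{1} e_{4})) = \frac{28}{3}, coefficient \frac{7}{3}; e_{2} e_{3}: (e_{2} e_{3})^2 = -1, tr(M rho(e_{2} e_{3})) = -8, coefficient 2; e_{3} e_{4}: (e_{3} e_{4})^2 = -1, tr(M rho(e_{3} e_{4})) = -6, coefficient \frac{3}{2}. Every other blade of grade <= 2 projects to 0.
Answer: \frac{7}{3} e_{1} e_{4} + 2 e_{2} e_{3} + \frac{3}{2} e_{3} e_{4}


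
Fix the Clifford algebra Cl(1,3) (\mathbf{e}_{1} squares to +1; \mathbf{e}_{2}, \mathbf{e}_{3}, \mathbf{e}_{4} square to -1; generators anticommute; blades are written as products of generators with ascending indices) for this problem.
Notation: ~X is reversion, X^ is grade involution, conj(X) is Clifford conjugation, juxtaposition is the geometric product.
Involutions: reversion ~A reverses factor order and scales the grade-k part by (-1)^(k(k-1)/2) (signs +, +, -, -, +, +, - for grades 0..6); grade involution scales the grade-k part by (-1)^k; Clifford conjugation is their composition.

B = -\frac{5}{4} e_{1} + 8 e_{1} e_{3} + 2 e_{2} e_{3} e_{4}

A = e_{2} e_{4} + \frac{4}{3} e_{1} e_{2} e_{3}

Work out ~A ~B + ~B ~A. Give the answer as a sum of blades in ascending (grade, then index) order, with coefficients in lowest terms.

first term: -\frac{32}{3} e_{2} + 2 e_{3} - \frac{8}{3} e_{1} e_{4} + \frac{5}{3} e_{2} e_{3} + \frac{5}{4} e_{1} e_{2} e_{4} - 8 e_{1} e_{2} e_{3} e_{4}
second term: -\frac{32}{3} e_{2} + 2 e_{3} + \frac{8}{3} e_{1} e_{4} + \frac{5}{3} e_{2} e_{3} + \frac{5}{4} e_{1} e_{2} e_{4} - 8 e_{1} e_{2} e_{3} e_{4}
Answer: -\frac{64}{3} e_{2} + 4 e_{3} + \frac{10}{3} e_{2} e_{3} + \frac{5}{2} e_{1} e_{2} e_{4} - 16 e_{1} e_{2} e_{3} e_{4}


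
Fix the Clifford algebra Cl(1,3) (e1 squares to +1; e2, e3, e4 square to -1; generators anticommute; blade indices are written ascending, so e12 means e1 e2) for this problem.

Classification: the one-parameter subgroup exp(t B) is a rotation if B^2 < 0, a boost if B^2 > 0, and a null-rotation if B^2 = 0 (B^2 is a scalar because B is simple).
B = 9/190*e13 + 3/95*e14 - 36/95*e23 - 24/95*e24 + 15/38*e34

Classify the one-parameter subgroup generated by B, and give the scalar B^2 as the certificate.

B^2 term by term: the squares give (9/190)^2*(e13)^2 + (3/95)^2*(e14)^2 + (-36/95)^2*(e23)^2 + (-24/95)^2*(e24)^2 + (15/38)^2*(e34)^2 = 81/36100*(+1) + 9/9025*(+1) + 1296/9025*(-1) + 576/9025*(-1) + 225/1444*(-1) = -9/25 (each basis 2-blade squares to minus the product of its generators' squares); cross terms between blades sharing an index anticommute and cancel; the commuting (index-disjoint) pairs give grade-4 terms 2*c*c'*(blade product), which cancel blade by blade — e1234: 216/9025 - 216/9025 = 0 — confirming B is simple. So B^2 = -9/25.
Answer: rotation, certificate B^2 = -9/25. The class reads off the invariant scalar -9/25 directly.


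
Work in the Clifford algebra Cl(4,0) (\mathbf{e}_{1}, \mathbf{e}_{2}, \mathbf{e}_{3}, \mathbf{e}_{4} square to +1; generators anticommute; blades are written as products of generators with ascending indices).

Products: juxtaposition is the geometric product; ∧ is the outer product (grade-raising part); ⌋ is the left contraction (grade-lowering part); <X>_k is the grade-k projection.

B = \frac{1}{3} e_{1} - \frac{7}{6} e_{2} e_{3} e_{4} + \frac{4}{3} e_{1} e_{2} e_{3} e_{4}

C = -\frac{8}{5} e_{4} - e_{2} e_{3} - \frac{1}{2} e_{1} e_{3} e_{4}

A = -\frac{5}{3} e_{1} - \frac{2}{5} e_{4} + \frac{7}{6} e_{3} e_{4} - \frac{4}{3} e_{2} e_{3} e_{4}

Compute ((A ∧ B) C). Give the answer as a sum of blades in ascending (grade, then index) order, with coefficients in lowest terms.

step 1: \frac{2}{15} e_{1} e_{4} + \frac{7}{18} e_{1} e_{3} e_{4} + \frac{43}{18} e_{1} e_{2} e_{3} e_{4}
step 2: \frac{7}{36} - \frac{16}{75} e_{1} - \frac{43}{36} e_{2} - \frac{1}{15} e_{3} - \frac{28}{45} e_{1} e_{3} + \frac{43}{18} e_{1} e_{4} - \frac{172}{45} e_{1} e_{2} e_{3} + \frac{7}{18} e_{1} e_{2} e_{4} - \frac{2}{15} e_{1} e_{2} e_{3} e_{4}
Answer: \frac{7}{36} - \frac{16}{75} e_{1} - \frac{43}{36} e_{2} - \frac{1}{15} e_{3} - \frac{28}{45} e_{1} e_{3} + \frac{43}{18} e_{1} e_{4} - \frac{172}{45} e_{1} e_{2} e_{3} + \frac{7}{18} e_{1} e_{2} e_{4} - \frac{2}{15} e_{1} e_{2} e_{3} e_{4}


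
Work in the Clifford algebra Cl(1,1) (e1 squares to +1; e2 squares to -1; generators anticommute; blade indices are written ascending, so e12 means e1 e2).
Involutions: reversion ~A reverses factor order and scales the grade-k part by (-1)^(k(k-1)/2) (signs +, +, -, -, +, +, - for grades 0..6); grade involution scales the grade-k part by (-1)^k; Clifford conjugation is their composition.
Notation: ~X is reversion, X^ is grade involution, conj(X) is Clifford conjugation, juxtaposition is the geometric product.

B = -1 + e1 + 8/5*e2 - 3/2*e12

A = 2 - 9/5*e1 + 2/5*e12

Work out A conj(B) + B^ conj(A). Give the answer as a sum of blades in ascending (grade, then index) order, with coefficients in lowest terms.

first term: 2/5 + 11/25*e1 - 11/2*e2 + 137/25*e12
second term: -16/5 - 79/25*e1 - 1/10*e2 + 7/25*e12
Answer: -14/5 - 68/25*e1 - 28/5*e2 + 144/25*e12


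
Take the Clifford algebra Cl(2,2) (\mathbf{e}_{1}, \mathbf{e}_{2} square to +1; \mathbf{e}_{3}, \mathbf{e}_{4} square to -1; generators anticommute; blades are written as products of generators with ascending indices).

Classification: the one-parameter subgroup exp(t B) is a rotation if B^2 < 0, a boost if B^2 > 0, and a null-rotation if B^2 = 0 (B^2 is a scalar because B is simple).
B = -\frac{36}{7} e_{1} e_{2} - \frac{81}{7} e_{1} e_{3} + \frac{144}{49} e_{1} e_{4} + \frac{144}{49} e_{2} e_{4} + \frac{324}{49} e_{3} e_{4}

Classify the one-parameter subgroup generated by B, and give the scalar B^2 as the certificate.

B^2 term by term: the squares give (-\frac{36}{7})^2*(e_{1} e_{2})^2 + (-\frac{81}{7})^2*(e_{1} e_{3})^2 + (\frac{144}{49})^2*(e_{1} e_{4})^2 + (\frac{144}{49})^2*(e_{2} e_{4})^2 + (\frac{324}{49})^2*(e_{3} e_{4})^2 = \frac{1296}{49}*(-1) + \frac{6561}{49}*(+1) + \frac{20736}{2401}*(+1) + \frac{20736}{2401}*(+1) + \frac{104976}{2401}*(-1) = 81 (each basis 2-blade squares to minus the product of its generators' squares); cross terms between blades sharing an index anticommute and cancel; the commuting (index-disjoint) pairs give grade-4 terms 2*c*c'*(blade product), which cancel blade by blade — e_{1} e_{2} e_{3} e_{4}: -\frac{23328}{343} + \frac{23328}{343} = 0 — confirming B is simple. So B^2 = 81.
Answer: boost, certificate B^2 = 81. Because 81 is invariant under every versor sandwich, the classification follows from its sign alone.


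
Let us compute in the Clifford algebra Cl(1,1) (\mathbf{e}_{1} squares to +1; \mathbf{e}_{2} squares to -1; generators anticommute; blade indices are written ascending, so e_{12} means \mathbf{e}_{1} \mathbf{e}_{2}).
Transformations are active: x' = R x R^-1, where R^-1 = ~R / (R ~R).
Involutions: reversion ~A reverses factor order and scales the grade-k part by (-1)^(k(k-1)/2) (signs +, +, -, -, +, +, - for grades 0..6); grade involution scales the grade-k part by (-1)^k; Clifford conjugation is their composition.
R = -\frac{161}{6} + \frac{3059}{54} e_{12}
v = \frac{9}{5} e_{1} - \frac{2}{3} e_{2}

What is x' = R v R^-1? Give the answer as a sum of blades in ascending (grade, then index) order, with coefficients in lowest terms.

~R = -\frac{161}{6} - \frac{3059}{54} e_{12}, and R ~R = -\frac{1814470}{729}, so R^-1 = ~R / (-\frac{1814470}{729}).
R v = -\frac{8533}{810} e_{1} - \frac{7567}{90} e_{2}
Answer: -\frac{1419}{700} e_{1} - \frac{2407}{2100} e_{2}


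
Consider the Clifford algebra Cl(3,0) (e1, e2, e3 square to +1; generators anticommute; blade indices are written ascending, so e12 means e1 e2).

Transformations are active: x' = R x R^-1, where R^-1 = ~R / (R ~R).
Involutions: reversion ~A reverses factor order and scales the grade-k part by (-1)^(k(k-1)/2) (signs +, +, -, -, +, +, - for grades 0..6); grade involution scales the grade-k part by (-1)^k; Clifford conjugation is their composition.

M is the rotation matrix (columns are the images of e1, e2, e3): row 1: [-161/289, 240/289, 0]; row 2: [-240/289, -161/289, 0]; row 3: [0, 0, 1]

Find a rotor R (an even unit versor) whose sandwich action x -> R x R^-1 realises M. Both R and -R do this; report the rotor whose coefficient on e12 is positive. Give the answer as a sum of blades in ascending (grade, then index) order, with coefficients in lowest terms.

Method: write R = a + b12*e12 + b13*e13 + b23*e23 with a^2 + b12^2 + b13^2 + b23^2 = 1 (so R^-1 = ~R). Expanding the columns R e_j ~R gives tr M = 4a^2 - 1 and, from the antisymmetric part, M21 - M12 = -4a*b12, M13 - M31 = 4a*b13, M32 - M23 = -4a*b23.
Here tr M = -33/289, so a^2 = (1 + tr M)/4 = 64/289 and a = ±8/17. Taking a = 8/17: M21 - M12 = -480/289, M13 - M31 = 0, M32 - M23 = 0, giving b12 = 15/17, b13 = 0, b23 = 0, i.e. R = 8/17 + 15/17*e12.
Its e12 coefficient is already positive.
Answer: 8/17 + 15/17*e12. Note: both R and -R realise this M (trace -33/289); the covering map identifies them, and the e12-coefficient sign is the tie-breaker.


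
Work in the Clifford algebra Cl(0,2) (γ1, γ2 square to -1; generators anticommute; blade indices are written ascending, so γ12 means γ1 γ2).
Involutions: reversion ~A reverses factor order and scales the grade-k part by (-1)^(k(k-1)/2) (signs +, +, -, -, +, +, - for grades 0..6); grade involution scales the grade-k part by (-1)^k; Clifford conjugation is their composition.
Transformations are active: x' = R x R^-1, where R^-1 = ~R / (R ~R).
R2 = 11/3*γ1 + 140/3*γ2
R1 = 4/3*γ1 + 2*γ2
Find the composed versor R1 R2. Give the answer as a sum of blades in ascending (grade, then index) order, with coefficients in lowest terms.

Distribute over the terms of R1 (each basis-blade product reordered to ascending indices, repeated generators contracted through their squares):
(4/3*γ1) R2 = -44/9 + 560/9*γ12
(2*γ2) R2 = -280/3 - 22/3*γ12
Summing the partial products and collecting blades:
Answer: -884/9 + 494/9*γ12


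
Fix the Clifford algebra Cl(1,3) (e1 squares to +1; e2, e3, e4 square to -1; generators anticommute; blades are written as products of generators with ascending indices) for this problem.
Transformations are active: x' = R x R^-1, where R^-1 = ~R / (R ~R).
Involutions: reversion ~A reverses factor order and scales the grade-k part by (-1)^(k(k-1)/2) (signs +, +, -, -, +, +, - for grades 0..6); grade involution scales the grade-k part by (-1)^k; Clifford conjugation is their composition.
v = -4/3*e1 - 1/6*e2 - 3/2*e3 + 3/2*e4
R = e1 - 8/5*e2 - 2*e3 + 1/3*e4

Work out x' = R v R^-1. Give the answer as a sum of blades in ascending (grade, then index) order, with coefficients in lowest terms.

~R = e1 - 8/5*e2 - 2*e3 + 1/3*e4, and R ~R = -1276/225, so R^-1 = ~R / (-1276/225).
R v = -51/10 - 23/10*e1 e2 - 25/6*e1 e3 + 35/18*e1 e4 + 31/15*e2 e3 - 211/90*e2 e4 - 5/2*e3 e4
Answer: 11989/3828*e1 - 5189/1914*e2 - 669/319*e3 - 1149/1276*e4


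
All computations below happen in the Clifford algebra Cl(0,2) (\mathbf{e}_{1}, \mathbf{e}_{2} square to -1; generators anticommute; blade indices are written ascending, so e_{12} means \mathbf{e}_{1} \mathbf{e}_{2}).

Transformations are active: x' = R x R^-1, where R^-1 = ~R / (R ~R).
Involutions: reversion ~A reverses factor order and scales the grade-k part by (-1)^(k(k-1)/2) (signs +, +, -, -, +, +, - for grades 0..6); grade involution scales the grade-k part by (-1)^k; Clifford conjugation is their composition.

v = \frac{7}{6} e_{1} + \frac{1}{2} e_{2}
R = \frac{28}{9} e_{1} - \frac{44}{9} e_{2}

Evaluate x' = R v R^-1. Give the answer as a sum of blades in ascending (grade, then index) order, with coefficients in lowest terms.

~R = \frac{28}{9} e_{1} - \frac{44}{9} e_{2}, and R ~R = -\frac{2720}{81}, so R^-1 = ~R / (-\frac{2720}{81}).
R v = -\frac{32}{27} + \frac{196}{27} e_{12}
Answer: -\frac{161}{170} e_{1} - \frac{431}{510} e_{2}


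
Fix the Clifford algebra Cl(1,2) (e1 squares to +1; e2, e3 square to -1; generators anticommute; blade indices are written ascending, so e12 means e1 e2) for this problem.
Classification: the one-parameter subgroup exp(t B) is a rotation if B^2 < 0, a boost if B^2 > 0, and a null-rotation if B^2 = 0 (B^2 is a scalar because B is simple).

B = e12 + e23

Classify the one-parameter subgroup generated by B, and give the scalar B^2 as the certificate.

B^2 term by term: the squares give (1)^2*(e12)^2 + (1)^2*(e23)^2 = 1*(+1) + 1*(-1) = 0 (each basis 2-blade squares to minus the product of its generators' squares); cross terms between blades sharing an index anticommute and cancel. So B^2 = 0.
Answer: null-rotation, certificate B^2 = 0. Certificate logic: 0 is a conjugation-invariant scalar, so its sign fixes rotation versus boost versus null-rotation outright.


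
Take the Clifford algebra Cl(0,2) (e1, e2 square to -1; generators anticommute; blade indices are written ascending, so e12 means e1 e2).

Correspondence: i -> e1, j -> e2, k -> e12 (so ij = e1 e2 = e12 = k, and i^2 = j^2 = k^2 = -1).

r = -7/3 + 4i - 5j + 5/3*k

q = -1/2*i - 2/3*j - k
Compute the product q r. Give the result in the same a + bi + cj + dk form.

In blades: q = -1/2*e1 - 2/3*e2 - e12, r = -7/3 + 4*e1 - 5*e2 + 5/3*e12.
Distribute q over r term by term (generator squares from the signature, products reordered to ascending indices): (-1/2*e1)*r = 2 + 7/6*e1 + 5/6*e2 + 5/2*e12; (-2/3*e2)*r = -10/3 - 10/9*e1 + 14/9*e2 + 8/3*e12; (-e12)*r = 5/3 - 5*e1 - 4*e2 + 7/3*e12.
Sum: 1/3 - 89/18*e1 - 29/18*e2 + 15/2*e12; translating back through the correspondence:
Answer: 1/3 - 89/18*i - 29/18*j + 15/2*k


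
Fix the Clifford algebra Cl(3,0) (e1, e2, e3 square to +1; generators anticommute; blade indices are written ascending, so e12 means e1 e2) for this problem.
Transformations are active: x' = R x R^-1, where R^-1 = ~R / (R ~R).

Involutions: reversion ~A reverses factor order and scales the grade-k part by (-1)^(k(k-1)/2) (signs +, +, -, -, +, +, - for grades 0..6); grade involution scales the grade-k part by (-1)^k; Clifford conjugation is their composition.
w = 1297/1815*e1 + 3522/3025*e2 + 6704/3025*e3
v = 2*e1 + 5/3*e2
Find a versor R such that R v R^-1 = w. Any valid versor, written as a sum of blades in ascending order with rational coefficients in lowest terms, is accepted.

Construction: equal norms (both 61/9) license R = v + w = 4927/1815*e1 + 25691/9075*e2 + 6704/3025*e3 — nothing changes along that direction, while (v - w)/2 changes sign, so v maps onto w.
Answer: 4927/1815*e1 + 25691/9075*e2 + 6704/3025*e3


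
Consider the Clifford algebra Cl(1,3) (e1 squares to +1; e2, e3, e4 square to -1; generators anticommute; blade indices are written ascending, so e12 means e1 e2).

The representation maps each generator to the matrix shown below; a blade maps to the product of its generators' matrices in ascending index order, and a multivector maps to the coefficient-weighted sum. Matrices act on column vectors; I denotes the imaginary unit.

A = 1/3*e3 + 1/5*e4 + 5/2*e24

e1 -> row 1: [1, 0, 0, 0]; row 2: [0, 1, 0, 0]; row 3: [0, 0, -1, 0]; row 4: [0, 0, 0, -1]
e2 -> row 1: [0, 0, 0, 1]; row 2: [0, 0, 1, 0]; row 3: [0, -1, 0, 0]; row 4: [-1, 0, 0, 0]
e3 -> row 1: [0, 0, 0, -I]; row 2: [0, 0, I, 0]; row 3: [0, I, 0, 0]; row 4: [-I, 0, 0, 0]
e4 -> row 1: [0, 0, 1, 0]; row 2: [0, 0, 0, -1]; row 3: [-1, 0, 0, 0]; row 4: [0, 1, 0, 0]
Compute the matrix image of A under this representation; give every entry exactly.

Bivector images (products of the table entries): rho(e24) = rho(e2)rho(e4) = row 1: [0, 1, 0, 0]; row 2: [-1, 0, 0, 0]; row 3: [0, 0, 0, 1]; row 4: [0, 0, -1, 0].
M = (1/3)*rho(e3) + (1/5)*rho(e4) + (5/2)*rho(e24), summed entrywise:
Answer: row 1: [0, 5/2, 1/5, -I/3]; row 2: [-5/2, 0, I/3, -1/5]; row 3: [-1/5, I/3, 0, 5/2]; row 4: [-I/3, 1/5, -5/2, 0]
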